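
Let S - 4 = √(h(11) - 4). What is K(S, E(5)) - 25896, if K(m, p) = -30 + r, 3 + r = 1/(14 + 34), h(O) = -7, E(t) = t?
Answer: -1244591/48 ≈ -25929.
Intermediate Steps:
S = 4 + I*√11 (S = 4 + √(-7 - 4) = 4 + √(-11) = 4 + I*√11 ≈ 4.0 + 3.3166*I)
r = -143/48 (r = -3 + 1/(14 + 34) = -3 + 1/48 = -143/48 ≈ -2.9792)
K(m, p) = -1583/48 (K(m, p) = -30 - 143/48 = -1583/48)
K(S, E(5)) - 25896 = -1583/48 - 25896 = -1244591/48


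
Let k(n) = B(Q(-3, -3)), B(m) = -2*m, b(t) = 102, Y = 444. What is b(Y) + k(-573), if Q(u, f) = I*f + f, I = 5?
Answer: 138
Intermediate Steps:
Q(u, f) = 6*f (Q(u, f) = 5*f + f = 6*f)
k(n) = 36 (k(n) = -12*(-3) = -2*(-18) = 36)
b(Y) + k(-573) = 102 + 36 = 138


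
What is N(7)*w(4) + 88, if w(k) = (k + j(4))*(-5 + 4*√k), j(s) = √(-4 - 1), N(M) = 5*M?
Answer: 508 + 105*I*√5 ≈ 508.0 + 234.79*I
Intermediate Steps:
j(s) = I*√5 (j(s) = √(-5) = I*√5)
w(k) = (-5 + 4*√k)*(k + I*√5) (w(k) = (k + I*√5)*(-5 + 4*√k) = (-5 + 4*√k)*(k + I*√5))
N(7)*w(4) + 88 = (5*7)*(-5*4 + 4*4^(3/2) - 5*I*√5 + 4*I*√5*√4) + 88 = 35*(-20 + 4*8 - 5*I*√5 + 4*I*√5*2) + 88 = 35*(-20 + 32 - 5*I*√5 + 8*I*√5) + 88 = 35*(12 + 3*I*√5) + 88 = (420 + 105*I*√5) + 88 = 508 + 105*I*√5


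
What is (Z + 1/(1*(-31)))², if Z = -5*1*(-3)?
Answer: 215296/961 ≈ 224.03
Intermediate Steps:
Z = 15 (Z = -5*(-3) = 15)
(Z + 1/(1*(-31)))² = (15 + 1/(1*(-31)))² = (15 + 1/(-31))² = (15 - 1/31)² = (464/31)² = 215296/961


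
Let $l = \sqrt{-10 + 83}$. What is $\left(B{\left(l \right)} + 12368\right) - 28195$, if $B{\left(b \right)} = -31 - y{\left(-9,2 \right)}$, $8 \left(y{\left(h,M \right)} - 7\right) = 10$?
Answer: $- \frac{63465}{4} \approx -15866.0$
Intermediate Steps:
$l = \sqrt{73} \approx 8.544$
$y{\left(h,M \right)} = \frac{33}{4}$ ($y{\left(h,M \right)} = 7 + \frac{1}{8} \cdot 10 = 7 + \frac{5}{4} = \frac{33}{4}$)
$B{\left(b \right)} = - \frac{157}{4}$ ($B{\left(b \right)} = -31 - \frac{33}{4} = - \frac{157}{4}$)
$\left(B{\left(l \right)} + 12368\right) - 28195 = \left(- \frac{157}{4} + 12368\right) - 28195 = \frac{49315}{4} - 28195 = - \frac{63465}{4}$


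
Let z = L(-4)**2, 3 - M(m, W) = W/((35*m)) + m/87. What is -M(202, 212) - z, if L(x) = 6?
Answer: -11270963/307545 ≈ -36.648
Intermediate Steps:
M(m, W) = 3 - m/87 - W/(35*m) (M(m, W) = 3 - (W/((35*m)) + m/87) = 3 - (W*(1/(35*m)) + m*(1/87)) = 3 - (W/(35*m) + m/87) = 3 - (m/87 + W/(35*m)) = 3 + (-m/87 - W/(35*m)) = 3 - m/87 - W/(35*m))
z = 36 (z = 6**2 = 36)
-M(202, 212) - z = -(3 - 1/87*202 - 1/35*212/202) - 1*36 = -(3 - 202/87 - 1/35*212*1/202) - 36 = -(3 - 202/87 - 106/3535) - 36 = -1*199343/307545 - 36 = -199343/307545 - 36 = -11270963/307545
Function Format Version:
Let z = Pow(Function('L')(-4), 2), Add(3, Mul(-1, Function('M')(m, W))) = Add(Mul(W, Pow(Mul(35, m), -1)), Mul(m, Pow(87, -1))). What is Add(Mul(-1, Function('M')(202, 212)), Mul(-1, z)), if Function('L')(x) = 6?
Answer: Rational(-11270963, 307545) ≈ -36.648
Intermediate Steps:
Function('M')(m, W) = Add(3, Mul(Rational(-1, 87), m), Mul(Rational(-1, 35), W, Pow(m, -1))) (Function('M')(m, W) = Add(3, Mul(-1, Add(Mul(W, Pow(Mul(35, m), -1)), Mul(m, Pow(87, -1))))) = Add(3, Mul(-1, Add(Mul(W, Mul(Rational(1, 35), Pow(m, -1))), Mul(m, Rational(1, 87))))) = Add(3, Mul(-1, Add(Mul(Rational(1, 35), W, Pow(m, -1)), Mul(Rational(1, 87), m)))) = Add(3, Mul(-1, Add(Mul(Rational(1, 87), m), Mul(Rational(1, 35), W, Pow(m, -1))))) = Add(3, Add(Mul(Rational(-1, 87), m), Mul(Rational(-1, 35), W, Pow(m, -1)))) = Add(3, Mul(Rational(-1, 87), m), Mul(Rational(-1, 35), W, Pow(m, -1))))
z = 36 (z = Pow(6, 2) = 36)
Add(Mul(-1, Function('M')(202, 212)), Mul(-1, z)) = Add(Mul(-1, Add(3, Mul(Rational(-1, 87), 202), Mul(Rational(-1, 35), 212, Pow(202, -1)))), Mul(-1, 36)) = Add(Mul(-1, Add(3, Rational(-202, 87), Mul(Rational(-1, 35), 212, Rational(1, 202)))), -36) = Add(Mul(-1, Add(3, Rational(-202, 87), Rational(-106, 3535))), -36) = Add(Mul(-1, Rational(199343, 307545)), -36) = Add(Rational(-199343, 307545), -36) = Rational(-11270963, 307545)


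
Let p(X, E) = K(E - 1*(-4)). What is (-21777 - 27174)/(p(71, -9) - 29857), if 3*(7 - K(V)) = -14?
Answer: 146853/89536 ≈ 1.6402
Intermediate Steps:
K(V) = 35/3 (K(V) = 7 - 1/3*(-14) = 7 + 14/3 = 35/3)
p(X, E) = 35/3
(-21777 - 27174)/(p(71, -9) - 29857) = (-21777 - 27174)/(35/3 - 29857) = -48951/(-89536/3) = -48951*(-3/89536) = 146853/89536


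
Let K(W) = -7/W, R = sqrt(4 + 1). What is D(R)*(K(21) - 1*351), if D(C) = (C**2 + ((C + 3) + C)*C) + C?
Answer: -5270 - 4216*sqrt(5)/3 ≈ -8412.4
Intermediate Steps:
R = sqrt(5) ≈ 2.2361
D(C) = C + C**2 + C*(3 + 2*C) (D(C) = (C**2 + ((3 + C) + C)*C) + C = (C**2 + (3 + 2*C)*C) + C = (C**2 + C*(3 + 2*C)) + C = C + C**2 + C*(3 + 2*C))
D(R)*(K(21) - 1*351) = (sqrt(5)*(4 + 3*sqrt(5)))*(-7/21 - 1*351) = (sqrt(5)*(4 + 3*sqrt(5)))*(-7*1/21 - 351) = (sqrt(5)*(4 + 3*sqrt(5)))*(-1/3 - 351) = (sqrt(5)*(4 + 3*sqrt(5)))*(-1054/3) = -1054*sqrt(5)*(4 + 3*sqrt(5))/3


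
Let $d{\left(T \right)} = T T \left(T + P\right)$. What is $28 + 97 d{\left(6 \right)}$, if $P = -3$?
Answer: $10504$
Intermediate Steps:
$d{\left(T \right)} = T^{2} \left(-3 + T\right)$ ($d{\left(T \right)} = T T \left(T - 3\right) = T^{2} \left(-3 + T\right)$)
$28 + 97 d{\left(6 \right)} = 28 + 97 \cdot 6^{2} \left(-3 + 6\right) = 28 + 97 \cdot 36 \cdot 3 = 28 + 97 \cdot 108 = 28 + 10476 = 10504$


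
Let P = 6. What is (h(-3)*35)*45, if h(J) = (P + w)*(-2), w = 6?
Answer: -37800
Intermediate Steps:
h(J) = -24 (h(J) = (6 + 6)*(-2) = 12*(-2) = -24)
(h(-3)*35)*45 = -24*35*45 = -840*45 = -37800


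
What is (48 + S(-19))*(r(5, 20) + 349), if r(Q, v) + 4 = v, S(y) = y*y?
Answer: 149285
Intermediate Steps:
S(y) = y²
r(Q, v) = -4 + v
(48 + S(-19))*(r(5, 20) + 349) = (48 + (-19)²)*((-4 + 20) + 349) = (48 + 361)*(16 + 349) = 409*365 = 149285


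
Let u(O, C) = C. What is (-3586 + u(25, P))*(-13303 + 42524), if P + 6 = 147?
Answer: -100666345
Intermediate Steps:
P = 141 (P = -6 + 147 = 141)
(-3586 + u(25, P))*(-13303 + 42524) = (-3586 + 141)*(-13303 + 42524) = -3445*29221 = -100666345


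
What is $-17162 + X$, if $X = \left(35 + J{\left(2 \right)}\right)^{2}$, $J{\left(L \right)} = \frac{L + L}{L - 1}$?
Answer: $-15641$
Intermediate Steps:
$J{\left(L \right)} = \frac{2 L}{-1 + L}$
$X = 1521$ ($X = \left(35 + 2 \cdot 2 \frac{1}{-1 + 2}\right)^{2} = \left(35 + 2 \cdot 2 \cdot 1^{-1}\right)^{2} = \left(35 + 2 \cdot 2 \cdot 1\right)^{2} = \left(35 + 4\right)^{2} = 39^{2} = 1521$)
$-17162 + X = -17162 + 1521 = -15641$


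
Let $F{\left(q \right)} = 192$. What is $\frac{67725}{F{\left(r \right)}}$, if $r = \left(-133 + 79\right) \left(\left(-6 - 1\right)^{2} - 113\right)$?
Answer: $\frac{22575}{64} \approx 352.73$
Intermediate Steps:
$r = 3456$ ($r = - 54 \left(\left(-7\right)^{2} - 113\right) = - 54 \left(49 - 113\right) = \left(-54\right) \left(-64\right) = 3456$)
$\frac{67725}{F{\left(r \right)}} = \frac{67725}{192} = 67725 \cdot \frac{1}{192} = \frac{22575}{64}$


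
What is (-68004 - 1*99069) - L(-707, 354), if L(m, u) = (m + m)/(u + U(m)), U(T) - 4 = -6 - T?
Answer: -176928893/1059 ≈ -1.6707e+5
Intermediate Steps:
U(T) = -2 - T (U(T) = 4 + (-6 - T) = -2 - T)
L(m, u) = 2*m/(-2 + u - m) (L(m, u) = (m + m)/(u + (-2 - m)) = (2*m)/(-2 + u - m) = 2*m/(-2 + u - m))
(-68004 - 1*99069) - L(-707, 354) = (-68004 - 1*99069) - 2*(-707)/(-2 + 354 - 1*(-707)) = (-68004 - 99069) - 2*(-707)/(-2 + 354 + 707) = -167073 - 2*(-707)/1059 = -167073 - 1*(-1414/1059) = -167073 + 1414/1059 = -176928893/1059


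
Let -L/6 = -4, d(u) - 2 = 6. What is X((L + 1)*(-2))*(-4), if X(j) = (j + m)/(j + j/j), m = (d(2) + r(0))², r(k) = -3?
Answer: -100/49 ≈ -2.0408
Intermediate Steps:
d(u) = 8 (d(u) = 2 + 6 = 8)
L = 24 (L = -6*(-4) = 24)
m = 25 (m = (8 - 3)² = 5² = 25)
X(j) = (25 + j)/(1 + j) (X(j) = (j + 25)/(j + j/j) = (25 + j)/(j + 1) = (25 + j)/(1 + j))
X((L + 1)*(-2))*(-4) = ((25 + (24 + 1)*(-2))/(1 + (24 + 1)*(-2)))*(-4) = ((25 + 25*(-2))/(1 + 25*(-2)))*(-4) = ((25 - 50)/(1 - 50))*(-4) = (-25/(-49))*(-4) = -1/49*(-25)*(-4) = (25/49)*(-4) = -100/49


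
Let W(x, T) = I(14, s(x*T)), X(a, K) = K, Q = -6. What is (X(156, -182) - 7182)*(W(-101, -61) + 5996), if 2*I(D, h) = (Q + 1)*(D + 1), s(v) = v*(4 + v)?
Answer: -43878394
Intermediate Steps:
I(D, h) = -5/2 - 5*D/2 (I(D, h) = ((-6 + 1)*(D + 1))/2 = (-5*(1 + D))/2 = (-5 - 5*D)/2 = -5/2 - 5*D/2)
W(x, T) = -75/2 (W(x, T) = -5/2 - 5/2*14 = -5/2 - 35 = -75/2)
(X(156, -182) - 7182)*(W(-101, -61) + 5996) = (-182 - 7182)*(-75/2 + 5996) = -7364*11917/2 = -43878394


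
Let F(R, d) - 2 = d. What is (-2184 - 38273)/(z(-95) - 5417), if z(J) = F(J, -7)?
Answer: 40457/5422 ≈ 7.4616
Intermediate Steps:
F(R, d) = 2 + d
z(J) = -5 (z(J) = 2 - 7 = -5)
(-2184 - 38273)/(z(-95) - 5417) = (-2184 - 38273)/(-5 - 5417) = -40457/(-5422) = -40457*(-1/5422) = 40457/5422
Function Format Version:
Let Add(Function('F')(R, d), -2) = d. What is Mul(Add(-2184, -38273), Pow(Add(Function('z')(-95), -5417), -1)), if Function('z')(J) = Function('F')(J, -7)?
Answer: Rational(40457, 5422) ≈ 7.4616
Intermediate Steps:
Function('F')(R, d) = Add(2, d)
Function('z')(J) = -5 (Function('z')(J) = Add(2, -7) = -5)
Mul(Add(-2184, -38273), Pow(Add(Function('z')(-95), -5417), -1)) = Mul(Add(-2184, -38273), Pow(Add(-5, -5417), -1)) = Mul(-40457, Pow(-5422, -1)) = Mul(-40457, Rational(-1, 5422)) = Rational(40457, 5422)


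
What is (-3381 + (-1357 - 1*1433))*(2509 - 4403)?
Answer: 11687874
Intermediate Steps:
(-3381 + (-1357 - 1*1433))*(2509 - 4403) = (-3381 + (-1357 - 1433))*(-1894) = (-3381 - 2790)*(-1894) = -6171*(-1894) = 11687874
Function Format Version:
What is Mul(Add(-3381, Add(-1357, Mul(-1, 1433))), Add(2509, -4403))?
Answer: 11687874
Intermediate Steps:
Mul(Add(-3381, Add(-1357, Mul(-1, 1433))), Add(2509, -4403)) = Mul(Add(-3381, Add(-1357, -1433)), -1894) = Mul(Add(-3381, -2790), -1894) = Mul(-6171, -1894) = 11687874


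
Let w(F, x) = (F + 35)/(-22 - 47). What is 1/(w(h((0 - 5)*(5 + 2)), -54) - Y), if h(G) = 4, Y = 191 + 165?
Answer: -23/8201 ≈ -0.0028045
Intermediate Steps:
Y = 356
w(F, x) = -35/69 - F/69 (w(F, x) = (35 + F)/(-69) = (35 + F)*(-1/69) = -35/69 - F/69)
1/(w(h((0 - 5)*(5 + 2)), -54) - Y) = 1/((-35/69 - 1/69*4) - 1*356) = 1/((-35/69 - 4/69) - 356) = 1/(-13/23 - 356) = 1/(-8201/23) = -23/8201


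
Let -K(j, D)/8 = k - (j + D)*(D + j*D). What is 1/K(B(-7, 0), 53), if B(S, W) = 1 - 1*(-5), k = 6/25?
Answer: 25/4377752 ≈ 5.7107e-6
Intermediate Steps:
k = 6/25 (k = 6*(1/25) = 6/25 ≈ 0.24000)
B(S, W) = 6 (B(S, W) = 1 + 5 = 6)
K(j, D) = -48/25 + 8*(D + j)*(D + D*j) (K(j, D) = -8*(6/25 - (j + D)*(D + j*D)) = -8*(6/25 - (D + j)*(D + D*j)) = -48/25 + 8*(D + j)*(D + D*j))
1/K(B(-7, 0), 53) = 1/(-48/25 + 8*53² + 8*53*6 + 8*53*6² + 8*6*53²) = 1/(-48/25 + 8*2809 + 2544 + 8*53*36 + 8*6*2809) = 1/(-48/25 + 22472 + 2544 + 15264 + 134832) = 1/(4377752/25) = 25/4377752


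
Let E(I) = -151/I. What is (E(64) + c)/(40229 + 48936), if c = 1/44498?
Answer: -3359567/126965253440 ≈ -2.6461e-5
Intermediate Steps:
c = 1/44498 ≈ 2.2473e-5
(E(64) + c)/(40229 + 48936) = (-151/64 + 1/44498)/(40229 + 48936) = (-151*1/64 + 1/44498)/89165 = (-151/64 + 1/44498)*(1/89165) = -3359567/1423936*1/89165 = -3359567/126965253440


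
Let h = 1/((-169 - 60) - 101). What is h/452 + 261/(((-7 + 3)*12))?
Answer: -1622117/298320 ≈ -5.4375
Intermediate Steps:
h = -1/330 (h = 1/(-229 - 101) = 1/(-330) = -1/330 ≈ -0.0030303)
h/452 + 261/(((-7 + 3)*12)) = -1/330/452 + 261/(((-7 + 3)*12)) = -1/330*1/452 + 261/((-4*12)) = -1/149160 + 261/(-48) = -1/149160 + 261*(-1/48) = -1/149160 - 87/16 = -1622117/298320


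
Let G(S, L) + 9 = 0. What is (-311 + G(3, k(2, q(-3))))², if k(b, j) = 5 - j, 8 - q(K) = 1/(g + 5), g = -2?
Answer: 102400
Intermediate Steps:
q(K) = 23/3 (q(K) = 8 - 1/(-2 + 5) = 8 - 1/3 = 8 - 1*⅓ = 8 - ⅓ = 23/3)
G(S, L) = -9 (G(S, L) = -9 + 0 = -9)
(-311 + G(3, k(2, q(-3))))² = (-311 - 9)² = (-320)² = 102400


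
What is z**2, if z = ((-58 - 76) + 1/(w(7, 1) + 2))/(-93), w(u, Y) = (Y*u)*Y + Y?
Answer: 1792921/864900 ≈ 2.0730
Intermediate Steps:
w(u, Y) = Y + u*Y**2 (w(u, Y) = u*Y**2 + Y = Y + u*Y**2)
z = 1339/930 (z = ((-58 - 76) + 1/(1*(1 + 1*7) + 2))/(-93) = (-134 + 1/(1*(1 + 7) + 2))*(-1/93) = (-134 + 1/(1*8 + 2))*(-1/93) = (-134 + 1/(8 + 2))*(-1/93) = (-134 + 1/10)*(-1/93) = -1339/10*(-1/93) = 1339/930 ≈ 1.4398)
z**2 = (1339/930)**2 = 1792921/864900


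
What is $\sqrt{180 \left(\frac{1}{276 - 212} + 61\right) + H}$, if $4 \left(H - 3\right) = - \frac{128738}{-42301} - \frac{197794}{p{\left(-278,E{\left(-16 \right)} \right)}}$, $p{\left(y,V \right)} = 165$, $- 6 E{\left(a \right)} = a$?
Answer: $\frac{\sqrt{8329909721180825085}}{27918660} \approx 103.38$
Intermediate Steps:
$E{\left(a \right)} = - \frac{a}{6}$
$H = - \frac{2065471561}{6979665}$ ($H = 3 + \frac{- \frac{128738}{-42301} - \frac{197794}{165}}{4} = 3 + \frac{\left(-128738\right) \left(- \frac{1}{42301}\right) - \frac{197794}{165}}{4} = 3 + \frac{\frac{128738}{42301} - \frac{197794}{165}}{4} = 3 + \frac{1}{4} \left(- \frac{8345642224}{6979665}\right) = 3 - \frac{2086410556}{6979665} = - \frac{2065471561}{6979665} \approx -295.93$)
$\sqrt{180 \left(\frac{1}{276 - 212} + 61\right) + H} = \sqrt{180 \left(\frac{1}{276 - 212} + 61\right) - \frac{2065471561}{6979665}} = \sqrt{180 \left(\frac{1}{64} + 61\right) - \frac{2065471561}{6979665}} = \sqrt{180 \cdot \frac{3905}{64} - \frac{2065471561}{6979665}} = \sqrt{\frac{175725}{16} - \frac{2065471561}{6979665}} = \sqrt{\frac{1193454087149}{111674640}} = \frac{\sqrt{8329909721180825085}}{27918660}$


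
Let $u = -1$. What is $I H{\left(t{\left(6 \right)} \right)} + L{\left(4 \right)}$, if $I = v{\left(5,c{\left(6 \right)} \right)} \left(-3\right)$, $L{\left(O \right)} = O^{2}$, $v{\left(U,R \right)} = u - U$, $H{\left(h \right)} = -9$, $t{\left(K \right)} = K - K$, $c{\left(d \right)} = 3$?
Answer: $-146$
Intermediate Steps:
$t{\left(K \right)} = 0$
$v{\left(U,R \right)} = -1 - U$
$I = 18$ ($I = \left(-1 - 5\right) \left(-3\right) = \left(-6\right) \left(-3\right) = 18$)
$I H{\left(t{\left(6 \right)} \right)} + L{\left(4 \right)} = 18 \left(-9\right) + 4^{2} = -162 + 16 = -146$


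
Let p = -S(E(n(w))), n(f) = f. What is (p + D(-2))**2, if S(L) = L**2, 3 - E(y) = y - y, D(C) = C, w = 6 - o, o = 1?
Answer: 121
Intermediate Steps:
w = 5 (w = 6 - 1*1 = 6 - 1 = 5)
E(y) = 3 (E(y) = 3 - (y - y) = 3 - 1*0 = 3 + 0 = 3)
p = -9 (p = -1*3**2 = -1*9 = -9)
(p + D(-2))**2 = (-9 - 2)**2 = (-11)**2 = 121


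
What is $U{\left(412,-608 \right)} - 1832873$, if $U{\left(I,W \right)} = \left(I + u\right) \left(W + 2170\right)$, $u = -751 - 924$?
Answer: $-3805679$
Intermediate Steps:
$u = -1675$
$U{\left(I,W \right)} = \left(-1675 + I\right) \left(2170 + W\right)$ ($U{\left(I,W \right)} = \left(I - 1675\right) \left(W + 2170\right) = \left(-1675 + I\right) \left(2170 + W\right)$)
$U{\left(412,-608 \right)} - 1832873 = \left(-3634750 - -1018400 + 2170 \cdot 412 + 412 \left(-608\right)\right) - 1832873 = \left(-3634750 + 1018400 + 894040 - 250496\right) - 1832873 = -1972806 - 1832873 = -3805679$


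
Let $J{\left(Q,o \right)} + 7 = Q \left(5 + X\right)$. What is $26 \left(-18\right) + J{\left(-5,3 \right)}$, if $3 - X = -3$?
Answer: $-530$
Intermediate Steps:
$X = 6$ ($X = 3 - -3 = 3 + 3 = 6$)
$J{\left(Q,o \right)} = -7 + 11 Q$ ($J{\left(Q,o \right)} = -7 + Q \left(5 + 6\right) = -7 + Q 11 = -7 + 11 Q$)
$26 \left(-18\right) + J{\left(-5,3 \right)} = 26 \left(-18\right) + \left(-7 + 11 \left(-5\right)\right) = -468 - 62 = -530$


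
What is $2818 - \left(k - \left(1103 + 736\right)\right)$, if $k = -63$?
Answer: $4720$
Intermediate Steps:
$2818 - \left(k - \left(1103 + 736\right)\right) = 2818 - \left(-63 - \left(1103 + 736\right)\right) = 2818 - \left(-63 - 1839\right) = 2818 - -1902 = 2818 + 1902 = 4720$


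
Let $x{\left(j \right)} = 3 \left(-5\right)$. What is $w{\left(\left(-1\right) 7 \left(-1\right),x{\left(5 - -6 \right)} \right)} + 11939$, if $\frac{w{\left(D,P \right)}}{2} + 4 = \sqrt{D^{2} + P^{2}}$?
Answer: $11931 + 2 \sqrt{274} \approx 11964.0$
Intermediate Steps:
$x{\left(j \right)} = -15$
$w{\left(D,P \right)} = -8 + 2 \sqrt{D^{2} + P^{2}}$
$w{\left(\left(-1\right) 7 \left(-1\right),x{\left(5 - -6 \right)} \right)} + 11939 = \left(-8 + 2 \sqrt{\left(\left(-1\right) 7 \left(-1\right)\right)^{2} + \left(-15\right)^{2}}\right) + 11939 = \left(-8 + 2 \sqrt{\left(\left(-7\right) \left(-1\right)\right)^{2} + 225}\right) + 11939 = \left(-8 + 2 \sqrt{7^{2} + 225}\right) + 11939 = \left(-8 + 2 \sqrt{49 + 225}\right) + 11939 = \left(-8 + 2 \sqrt{274}\right) + 11939 = 11931 + 2 \sqrt{274}$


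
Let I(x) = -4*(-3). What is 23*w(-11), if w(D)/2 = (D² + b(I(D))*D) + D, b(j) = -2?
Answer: 6072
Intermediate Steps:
I(x) = 12
w(D) = -2*D + 2*D² (w(D) = 2*((D² - 2*D) + D) = 2*(D² - D) = -2*D + 2*D²)
23*w(-11) = 23*(2*(-11)*(-1 - 11)) = 23*(2*(-11)*(-12)) = 23*264 = 6072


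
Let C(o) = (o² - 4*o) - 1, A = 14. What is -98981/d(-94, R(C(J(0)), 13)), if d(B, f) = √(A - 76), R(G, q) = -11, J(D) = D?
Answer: 98981*I*√62/62 ≈ 12571.0*I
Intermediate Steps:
C(o) = -1 + o² - 4*o
d(B, f) = I*√62 (d(B, f) = √(14 - 76) = √(-62) = I*√62)
-98981/d(-94, R(C(J(0)), 13)) = -98981*(-I*√62/62) = -(-98981)*I*√62/62 = 98981*I*√62/62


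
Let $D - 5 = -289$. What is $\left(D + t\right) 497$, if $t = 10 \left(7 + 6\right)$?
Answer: $-76538$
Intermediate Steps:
$D = -284$ ($D = 5 - 289 = -284$)
$t = 130$ ($t = 10 \cdot 13 = 130$)
$\left(D + t\right) 497 = \left(-284 + 130\right) 497 = \left(-154\right) 497 = -76538$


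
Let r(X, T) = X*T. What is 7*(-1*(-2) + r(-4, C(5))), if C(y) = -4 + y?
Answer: -14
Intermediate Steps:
r(X, T) = T*X
7*(-1*(-2) + r(-4, C(5))) = 7*(-1*(-2) + (-4 + 5)*(-4)) = 7*(2 + 1*(-4)) = 7*(2 - 4) = 7*(-2) = -14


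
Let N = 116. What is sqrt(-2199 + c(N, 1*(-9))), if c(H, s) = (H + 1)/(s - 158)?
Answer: 5*I*sqrt(2453898)/167 ≈ 46.901*I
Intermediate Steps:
c(H, s) = (1 + H)/(-158 + s)
sqrt(-2199 + c(N, 1*(-9))) = sqrt(-2199 + (1 + 116)/(-158 + 1*(-9))) = sqrt(-2199 + 117/(-158 - 9)) = sqrt(-2199 + 117/(-167)) = sqrt(-2199 - 1/167*117) = sqrt(-2199 - 117/167) = sqrt(-367350/167) = 5*I*sqrt(2453898)/167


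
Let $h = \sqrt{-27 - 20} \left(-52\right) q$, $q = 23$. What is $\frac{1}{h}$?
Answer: $\frac{i \sqrt{47}}{56212} \approx 0.00012196 i$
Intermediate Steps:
$h = - 1196 i \sqrt{47}$ ($h = \sqrt{-27 - 20} \left(-52\right) 23 = \sqrt{-47} \left(-52\right) 23 = i \sqrt{47} \left(-52\right) 23 = - 52 i \sqrt{47} \cdot 23 = - 1196 i \sqrt{47} \approx - 8199.4 i$)
$\frac{1}{h} = \frac{1}{\left(-1196\right) i \sqrt{47}} = \frac{i \sqrt{47}}{56212}$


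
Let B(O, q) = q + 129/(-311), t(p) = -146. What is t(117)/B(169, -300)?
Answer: 45406/93429 ≈ 0.48599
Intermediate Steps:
B(O, q) = -129/311 + q (B(O, q) = q + 129*(-1/311) = q - 129/311 = -129/311 + q)
t(117)/B(169, -300) = -146/(-129/311 - 300) = -146/(-93429/311) = -146*(-311/93429) = 45406/93429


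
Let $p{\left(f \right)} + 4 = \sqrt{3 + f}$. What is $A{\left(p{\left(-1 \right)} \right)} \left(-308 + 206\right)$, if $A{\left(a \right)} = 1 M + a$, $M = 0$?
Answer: $408 - 102 \sqrt{2} \approx 263.75$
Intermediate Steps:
$p{\left(f \right)} = -4 + \sqrt{3 + f}$
$A{\left(a \right)} = a$ ($A{\left(a \right)} = 1 \cdot 0 + a = 0 + a = a$)
$A{\left(p{\left(-1 \right)} \right)} \left(-308 + 206\right) = \left(-4 + \sqrt{3 - 1}\right) \left(-308 + 206\right) = \left(-4 + \sqrt{2}\right) \left(-102\right) = 408 - 102 \sqrt{2}$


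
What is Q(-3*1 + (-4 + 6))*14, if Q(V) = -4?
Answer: -56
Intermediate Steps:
Q(-3*1 + (-4 + 6))*14 = -4*14 = -56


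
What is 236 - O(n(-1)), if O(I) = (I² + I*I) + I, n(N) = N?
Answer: 235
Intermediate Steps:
O(I) = I + 2*I² (O(I) = (I² + I²) + I = 2*I² + I = I + 2*I²)
236 - O(n(-1)) = 236 - (-1)*(1 + 2*(-1)) = 236 - (-1)*(1 - 2) = 236 - (-1)*(-1) = 236 - 1*1 = 236 - 1 = 235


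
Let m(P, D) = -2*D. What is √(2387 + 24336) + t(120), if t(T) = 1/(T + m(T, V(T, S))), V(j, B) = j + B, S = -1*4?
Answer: -1/112 + √26723 ≈ 163.46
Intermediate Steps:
S = -4
V(j, B) = B + j
t(T) = 1/(8 - T) (t(T) = 1/(T - 2*(-4 + T)) = 1/(T + (8 - 2*T)) = 1/(8 - T))
√(2387 + 24336) + t(120) = √(2387 + 24336) + 1/(8 - 1*120) = √26723 + 1/(8 - 120) = √26723 + 1/(-112) = √26723 - 1/112 = -1/112 + √26723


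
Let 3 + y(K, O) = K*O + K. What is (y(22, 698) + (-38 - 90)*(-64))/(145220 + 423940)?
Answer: 23567/569160 ≈ 0.041407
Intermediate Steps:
y(K, O) = -3 + K + K*O (y(K, O) = -3 + (K*O + K) = -3 + (K + K*O) = -3 + K + K*O)
(y(22, 698) + (-38 - 90)*(-64))/(145220 + 423940) = ((-3 + 22 + 22*698) + (-38 - 90)*(-64))/(145220 + 423940) = ((-3 + 22 + 15356) - 128*(-64))/569160 = (15375 + 8192)*(1/569160) = 23567*(1/569160) = 23567/569160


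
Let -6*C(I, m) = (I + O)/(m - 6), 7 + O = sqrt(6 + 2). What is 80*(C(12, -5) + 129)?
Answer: 340760/33 + 80*sqrt(2)/33 ≈ 10329.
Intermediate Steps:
O = -7 + 2*sqrt(2) (O = -7 + sqrt(6 + 2) = -7 + sqrt(8) = -7 + 2*sqrt(2) ≈ -4.1716)
C(I, m) = -(-7 + I + 2*sqrt(2))/(6*(-6 + m)) (C(I, m) = -(I + (-7 + 2*sqrt(2)))/(6*(m - 6)) = -(-7 + I + 2*sqrt(2))/(6*(-6 + m)))
80*(C(12, -5) + 129) = 80*((7 - 1*12 - 2*sqrt(2))/(6*(-6 - 5)) + 129) = 80*((1/6)*(7 - 12 - 2*sqrt(2))/(-11) + 129) = 80*((1/6)*(-1/11)*(-5 - 2*sqrt(2)) + 129) = 80*((5/66 + sqrt(2)/33) + 129) = 80*(8519/66 + sqrt(2)/33) = 340760/33 + 80*sqrt(2)/33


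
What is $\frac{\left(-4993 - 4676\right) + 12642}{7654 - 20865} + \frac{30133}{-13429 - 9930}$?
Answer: $- \frac{467533370}{308595749} \approx -1.515$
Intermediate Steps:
$\frac{\left(-4993 - 4676\right) + 12642}{7654 - 20865} + \frac{30133}{-13429 - 9930} = \frac{-9669 + 12642}{7654 - 20865} + \frac{30133}{-23359} = \frac{2973}{-13211} + 30133 \left(- \frac{1}{23359}\right) = 2973 \left(- \frac{1}{13211}\right) - \frac{30133}{23359} = - \frac{2973}{13211} - \frac{30133}{23359} = - \frac{467533370}{308595749}$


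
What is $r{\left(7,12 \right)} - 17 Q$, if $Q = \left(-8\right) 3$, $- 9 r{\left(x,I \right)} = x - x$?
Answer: $408$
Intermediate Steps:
$r{\left(x,I \right)} = 0$ ($r{\left(x,I \right)} = - \frac{x - x}{9} = \left(- \frac{1}{9}\right) 0 = 0$)
$Q = -24$
$r{\left(7,12 \right)} - 17 Q = 0 - -408 = 0 + 408 = 408$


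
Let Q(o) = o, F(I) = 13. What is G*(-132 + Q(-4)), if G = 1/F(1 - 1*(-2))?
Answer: -136/13 ≈ -10.462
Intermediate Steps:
G = 1/13 ≈ 0.076923
G*(-132 + Q(-4)) = (-132 - 4)/13 = (1/13)*(-136) = -136/13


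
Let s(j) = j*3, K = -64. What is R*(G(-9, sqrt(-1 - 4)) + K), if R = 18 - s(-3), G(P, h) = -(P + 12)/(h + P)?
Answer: -147879/86 + 81*I*sqrt(5)/86 ≈ -1719.5 + 2.1061*I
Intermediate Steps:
G(P, h) = -(12 + P)/(P + h)
s(j) = 3*j
R = 27 (R = 18 - 3*(-3) = 18 - 1*(-9) = 18 + 9 = 27)
R*(G(-9, sqrt(-1 - 4)) + K) = 27*((-12 - 1*(-9))/(-9 + sqrt(-1 - 4)) - 64) = 27*((-12 + 9)/(-9 + sqrt(-5)) - 64) = 27*(-3/(-9 + I*sqrt(5)) - 64) = 27*(-64 - 3/(-9 + I*sqrt(5))) = -1728 - 81/(-9 + I*sqrt(5))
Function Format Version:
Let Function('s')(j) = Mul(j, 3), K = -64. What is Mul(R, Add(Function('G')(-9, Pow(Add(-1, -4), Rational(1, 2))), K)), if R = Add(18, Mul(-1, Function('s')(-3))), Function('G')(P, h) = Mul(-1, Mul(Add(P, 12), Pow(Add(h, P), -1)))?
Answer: Add(Rational(-147879, 86), Mul(Rational(81, 86), I, Pow(5, Rational(1, 2)))) ≈ Add(-1719.5, Mul(2.1061, I))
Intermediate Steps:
Function('G')(P, h) = Mul(-1, Pow(Add(P, h), -1), Add(12, P)) (Function('G')(P, h) = Mul(-1, Mul(Add(12, P), Pow(Add(P, h), -1))) = Mul(-1, Mul(Pow(Add(P, h), -1), Add(12, P))) = Mul(-1, Pow(Add(P, h), -1), Add(12, P)))
Function('s')(j) = Mul(3, j)
R = 27 (R = Add(18, Mul(-1, Mul(3, -3))) = Add(18, Mul(-1, -9)) = Add(18, 9) = 27)
Mul(R, Add(Function('G')(-9, Pow(Add(-1, -4), Rational(1, 2))), K)) = Mul(27, Add(Mul(Pow(Add(-9, Pow(Add(-1, -4), Rational(1, 2))), -1), Add(-12, Mul(-1, -9))), -64)) = Mul(27, Add(Mul(Pow(Add(-9, Pow(-5, Rational(1, 2))), -1), Add(-12, 9)), -64)) = Mul(27, Add(Mul(Pow(Add(-9, Mul(I, Pow(5, Rational(1, 2)))), -1), -3), -64)) = Mul(27, Add(Mul(-3, Pow(Add(-9, Mul(I, Pow(5, Rational(1, 2)))), -1)), -64)) = Mul(27, Add(-64, Mul(-3, Pow(Add(-9, Mul(I, Pow(5, Rational(1, 2)))), -1)))) = Add(-1728, Mul(-81, Pow(Add(-9, Mul(I, Pow(5, Rational(1, 2)))), -1)))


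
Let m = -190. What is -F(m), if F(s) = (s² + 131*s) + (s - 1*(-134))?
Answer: -11154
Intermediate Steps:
F(s) = 134 + s² + 132*s (F(s) = (s² + 131*s) + (s + 134) = (s² + 131*s) + (134 + s) = 134 + s² + 132*s)
-F(m) = -(134 + (-190)² + 132*(-190)) = -(134 + 36100 - 25080) = -1*11154 = -11154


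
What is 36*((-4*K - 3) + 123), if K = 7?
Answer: 3312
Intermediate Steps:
36*((-4*K - 3) + 123) = 36*((-4*7 - 3) + 123) = 36*((-28 - 3) + 123) = 36*(-31 + 123) = 36*92 = 3312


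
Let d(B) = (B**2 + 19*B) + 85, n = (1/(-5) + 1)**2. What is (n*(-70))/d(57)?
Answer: -32/3155 ≈ -0.010143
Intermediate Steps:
n = 16/25 (n = (-1/5 + 1)**2 = (4/5)**2 = 16/25 ≈ 0.64000)
d(B) = 85 + B**2 + 19*B
(n*(-70))/d(57) = ((16/25)*(-70))/(85 + 57**2 + 19*57) = -224/(5*(85 + 3249 + 1083)) = -224/5/4417 = -224/5*1/4417 = -32/3155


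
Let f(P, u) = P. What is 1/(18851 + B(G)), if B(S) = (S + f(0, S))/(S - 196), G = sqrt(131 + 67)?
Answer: 90055915/1697643587078 + 147*sqrt(22)/3395287174156 ≈ 5.3048e-5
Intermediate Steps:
G = 3*sqrt(22) (G = sqrt(198) = 3*sqrt(22) ≈ 14.071)
B(S) = S/(-196 + S) (B(S) = (S + 0)/(S - 196) = S/(-196 + S))
1/(18851 + B(G)) = 1/(18851 + (3*sqrt(22))/(-196 + 3*sqrt(22))) = 1/(18851 + 3*sqrt(22)/(-196 + 3*sqrt(22)))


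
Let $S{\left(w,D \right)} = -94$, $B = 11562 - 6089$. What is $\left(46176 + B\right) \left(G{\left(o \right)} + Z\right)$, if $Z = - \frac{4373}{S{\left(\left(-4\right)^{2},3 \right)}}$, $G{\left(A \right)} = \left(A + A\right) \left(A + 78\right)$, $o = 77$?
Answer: $\frac{116114854297}{94} \approx 1.2353 \cdot 10^{9}$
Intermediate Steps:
$B = 5473$
$G{\left(A \right)} = 2 A \left(78 + A\right)$
$Z = \frac{4373}{94}$ ($Z = - \frac{4373}{-94} = \left(-4373\right) \left(- \frac{1}{94}\right) = \frac{4373}{94} \approx 46.521$)
$\left(46176 + B\right) \left(G{\left(o \right)} + Z\right) = \left(46176 + 5473\right) \left(2 \cdot 77 \left(78 + 77\right) + \frac{4373}{94}\right) = 51649 \left(2 \cdot 77 \cdot 155 + \frac{4373}{94}\right) = 51649 \left(23870 + \frac{4373}{94}\right) = 51649 \cdot \frac{2248153}{94} = \frac{116114854297}{94}$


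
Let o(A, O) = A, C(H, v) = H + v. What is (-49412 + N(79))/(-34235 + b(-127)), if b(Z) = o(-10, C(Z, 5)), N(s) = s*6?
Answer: 48938/34245 ≈ 1.4291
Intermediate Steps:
N(s) = 6*s
b(Z) = -10
(-49412 + N(79))/(-34235 + b(-127)) = (-49412 + 6*79)/(-34235 - 10) = (-49412 + 474)/(-34245) = -48938*(-1/34245) = 48938/34245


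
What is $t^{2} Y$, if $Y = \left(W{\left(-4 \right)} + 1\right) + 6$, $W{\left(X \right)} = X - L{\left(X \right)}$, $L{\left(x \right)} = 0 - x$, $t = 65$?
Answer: $-4225$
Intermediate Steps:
$L{\left(x \right)} = - x$
$W{\left(X \right)} = 2 X$ ($W{\left(X \right)} = X - - X = X + X = 2 X$)
$Y = -1$ ($Y = \left(2 \left(-4\right) + 1\right) + 6 = \left(-8 + 1\right) + 6 = -7 + 6 = -1$)
$t^{2} Y = 65^{2} \left(-1\right) = 4225 \left(-1\right) = -4225$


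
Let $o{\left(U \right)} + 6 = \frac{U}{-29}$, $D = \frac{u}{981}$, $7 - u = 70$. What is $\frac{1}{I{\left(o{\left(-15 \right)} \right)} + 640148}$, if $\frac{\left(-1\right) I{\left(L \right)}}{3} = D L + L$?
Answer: $\frac{3161}{2023556482} \approx 1.5621 \cdot 10^{-6}$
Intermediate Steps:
$u = -63$ ($u = 7 - 70 = -63$)
$D = - \frac{7}{109}$ ($D = - \frac{63}{981} = \left(-63\right) \frac{1}{981} = - \frac{7}{109} \approx -0.06422$)
$o{\left(U \right)} = -6 - \frac{U}{29}$ ($o{\left(U \right)} = -6 + \frac{U}{-29} = -6 + U \left(- \frac{1}{29}\right) = -6 - \frac{U}{29}$)
$I{\left(L \right)} = - \frac{306 L}{109}$ ($I{\left(L \right)} = - 3 \left(- \frac{7 L}{109} + L\right) = - 3 \frac{102 L}{109} = - \frac{306 L}{109}$)
$\frac{1}{I{\left(o{\left(-15 \right)} \right)} + 640148} = \frac{1}{- \frac{306 \left(-6 - - \frac{15}{29}\right)}{109} + 640148} = \frac{1}{- \frac{306 \left(-6 + \frac{15}{29}\right)}{109} + 640148} = \frac{1}{\left(- \frac{306}{109}\right) \left(- \frac{159}{29}\right) + 640148} = \frac{1}{\frac{48654}{3161} + 640148} = \frac{1}{\frac{2023556482}{3161}} = \frac{3161}{2023556482}$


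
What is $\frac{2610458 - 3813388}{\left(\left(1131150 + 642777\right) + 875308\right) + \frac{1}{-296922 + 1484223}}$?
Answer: $- \frac{714119995965}{1572719682368} \approx -0.45407$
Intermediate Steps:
$\frac{2610458 - 3813388}{\left(\left(1131150 + 642777\right) + 875308\right) + \frac{1}{-296922 + 1484223}} = - \frac{1202930}{\left(1773927 + 875308\right) + \frac{1}{1187301}} = - \frac{1202930}{2649235 + \frac{1}{1187301}} = - \frac{1202930}{\frac{3145439364736}{1187301}} = \left(-1202930\right) \frac{1187301}{3145439364736} = - \frac{714119995965}{1572719682368}$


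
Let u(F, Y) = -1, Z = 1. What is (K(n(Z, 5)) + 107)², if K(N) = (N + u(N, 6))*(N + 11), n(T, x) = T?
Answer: 11449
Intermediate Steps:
K(N) = (-1 + N)*(11 + N) (K(N) = (N - 1)*(N + 11) = (-1 + N)*(11 + N))
(K(n(Z, 5)) + 107)² = ((-11 + 1² + 10*1) + 107)² = ((-11 + 1 + 10) + 107)² = (0 + 107)² = 107² = 11449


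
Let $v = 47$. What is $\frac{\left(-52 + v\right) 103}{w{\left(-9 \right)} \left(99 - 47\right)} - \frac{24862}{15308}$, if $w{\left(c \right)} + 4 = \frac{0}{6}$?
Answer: $\frac{678081}{796016} \approx 0.85184$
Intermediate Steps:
$w{\left(c \right)} = -4$ ($w{\left(c \right)} = -4 + \frac{0}{6} = -4 + 0 \cdot \frac{1}{6} = -4 + 0 = -4$)
$\frac{\left(-52 + v\right) 103}{w{\left(-9 \right)} \left(99 - 47\right)} - \frac{24862}{15308} = \frac{\left(-52 + 47\right) 103}{\left(-4\right) \left(99 - 47\right)} - \frac{24862}{15308} = \frac{\left(-5\right) 103}{\left(-4\right) 52} - \frac{12431}{7654} = - \frac{515}{-208} - \frac{12431}{7654} = \left(-515\right) \left(- \frac{1}{208}\right) - \frac{12431}{7654} = \frac{515}{208} - \frac{12431}{7654} = \frac{678081}{796016}$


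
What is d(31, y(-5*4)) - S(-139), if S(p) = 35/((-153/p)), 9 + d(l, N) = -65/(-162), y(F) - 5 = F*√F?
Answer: -111251/2754 ≈ -40.396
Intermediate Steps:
y(F) = 5 + F^(3/2) (y(F) = 5 + F*√F = 5 + F^(3/2))
d(l, N) = -1393/162 (d(l, N) = -9 - 65/(-162) = -9 - 65*(-1/162) = -9 + 65/162 = -1393/162)
S(p) = -35*p/153 (S(p) = 35*(-p/153) = -35*p/153)
d(31, y(-5*4)) - S(-139) = -1393/162 - (-35)*(-139)/153 = -1393/162 - 1*4865/153 = -1393/162 - 4865/153 = -111251/2754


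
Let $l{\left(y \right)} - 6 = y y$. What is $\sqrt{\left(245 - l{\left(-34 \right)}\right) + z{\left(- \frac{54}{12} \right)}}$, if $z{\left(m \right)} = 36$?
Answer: $i \sqrt{881} \approx 29.682 i$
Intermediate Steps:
$l{\left(y \right)} = 6 + y^{2}$ ($l{\left(y \right)} = 6 + y y = 6 + y^{2}$)
$\sqrt{\left(245 - l{\left(-34 \right)}\right) + z{\left(- \frac{54}{12} \right)}} = \sqrt{\left(245 - \left(6 + \left(-34\right)^{2}\right)\right) + 36} = \sqrt{\left(245 - \left(6 + 1156\right)\right) + 36} = \sqrt{\left(245 - 1162\right) + 36} = \sqrt{-917 + 36} = \sqrt{-881} = i \sqrt{881}$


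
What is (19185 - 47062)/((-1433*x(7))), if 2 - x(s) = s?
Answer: -27877/7165 ≈ -3.8907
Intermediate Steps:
x(s) = 2 - s
(19185 - 47062)/((-1433*x(7))) = (19185 - 47062)/((-1433*(2 - 1*7))) = -27877*(-1/(1433*(2 - 7))) = -27877/((-1433*(-5))) = -27877/7165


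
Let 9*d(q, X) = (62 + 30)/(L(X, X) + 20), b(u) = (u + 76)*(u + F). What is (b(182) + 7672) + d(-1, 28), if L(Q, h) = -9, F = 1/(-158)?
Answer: 427240085/7821 ≈ 54627.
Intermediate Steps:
F = -1/158 ≈ -0.0063291
b(u) = (76 + u)*(-1/158 + u) (b(u) = (u + 76)*(u - 1/158) = (76 + u)*(-1/158 + u))
d(q, X) = 92/99 (d(q, X) = ((62 + 30)/(-9 + 20))/9 = (92/11)/9 = (92*(1/11))/9 = (1/9)*(92/11) = 92/99)
(b(182) + 7672) + d(-1, 28) = ((-38/79 + 182**2 + (12007/158)*182) + 7672) + 92/99 = ((-38/79 + 33124 + 1092637/79) + 7672) + 92/99 = (3709395/79 + 7672) + 92/99 = 4315483/79 + 92/99 = 427240085/7821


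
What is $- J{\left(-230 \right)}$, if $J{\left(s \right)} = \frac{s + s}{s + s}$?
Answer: $-1$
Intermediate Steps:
$J{\left(s \right)} = 1$ ($J{\left(s \right)} = \frac{2 s}{2 s} = 2 s \frac{1}{2 s} = 1$)
$- J{\left(-230 \right)} = \left(-1\right) 1 = -1$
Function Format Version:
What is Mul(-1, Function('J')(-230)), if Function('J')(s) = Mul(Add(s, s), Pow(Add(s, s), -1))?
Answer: -1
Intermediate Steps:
Function('J')(s) = 1 (Function('J')(s) = Mul(Mul(2, s), Pow(Mul(2, s), -1)) = Mul(Mul(2, s), Mul(Rational(1, 2), Pow(s, -1))) = 1)
Mul(-1, Function('J')(-230)) = Mul(-1, 1) = -1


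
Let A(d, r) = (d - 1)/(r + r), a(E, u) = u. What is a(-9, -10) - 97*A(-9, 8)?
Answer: 405/8 ≈ 50.625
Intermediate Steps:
A(d, r) = (-1 + d)/(2*r) (A(d, r) = (-1 + d)/((2*r)) = (-1 + d)*(1/(2*r)) = (-1 + d)/(2*r))
a(-9, -10) - 97*A(-9, 8) = -10 - 97*(-1 - 9)/(2*8) = -10 - 97*(-10)/(2*8) = -10 - 97*(-5/8) = -10 + 485/8 = 405/8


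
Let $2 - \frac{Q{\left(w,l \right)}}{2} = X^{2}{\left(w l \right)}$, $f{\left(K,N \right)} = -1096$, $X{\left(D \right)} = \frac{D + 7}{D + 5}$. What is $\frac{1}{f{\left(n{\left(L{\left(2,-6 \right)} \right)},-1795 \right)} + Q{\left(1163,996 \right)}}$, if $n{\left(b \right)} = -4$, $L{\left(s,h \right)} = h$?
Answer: $- \frac{1341781672609}{1467909159101078} \approx -0.00091408$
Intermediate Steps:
$X{\left(D \right)} = \frac{7 + D}{5 + D}$
$Q{\left(w,l \right)} = 4 - \frac{2 \left(7 + l w\right)^{2}}{\left(5 + l w\right)^{2}}$ ($Q{\left(w,l \right)} = 4 - 2 \left(\frac{7 + w l}{5 + w l}\right)^{2} = 4 - 2 \left(\frac{7 + l w}{5 + l w}\right)^{2} = 4 - 2 \frac{\left(7 + l w\right)^{2}}{\left(5 + l w\right)^{2}} = 4 - \frac{2 \left(7 + l w\right)^{2}}{\left(5 + l w\right)^{2}}$)
$\frac{1}{f{\left(n{\left(L{\left(2,-6 \right)} \right)},-1795 \right)} + Q{\left(1163,996 \right)}} = \frac{1}{-1096 + \left(4 - \frac{2 \left(7 + 996 \cdot 1163\right)^{2}}{\left(5 + 996 \cdot 1163\right)^{2}}\right)} = \frac{1}{-1096 + \left(4 - \frac{2 \left(7 + 1158348\right)^{2}}{\left(5 + 1158348\right)^{2}}\right)} = \frac{1}{-1096 + \left(4 - \frac{2 \cdot 1158355^{2}}{1341781672609}\right)} = \frac{1}{-1096 + \left(4 - \frac{2}{1341781672609} \cdot 1341786306025\right)} = \frac{1}{-1096 + \left(4 - \frac{2683572612050}{1341781672609}\right)} = \frac{1}{-1096 + \frac{2683554078386}{1341781672609}} = \frac{1}{- \frac{1467909159101078}{1341781672609}} = - \frac{1341781672609}{1467909159101078}$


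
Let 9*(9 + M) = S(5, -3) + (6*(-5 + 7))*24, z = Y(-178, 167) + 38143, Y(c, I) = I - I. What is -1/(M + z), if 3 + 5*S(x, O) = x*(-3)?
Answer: -5/190828 ≈ -2.6202e-5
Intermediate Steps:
Y(c, I) = 0
S(x, O) = -⅗ - 3*x/5 (S(x, O) = -⅗ + (x*(-3))/5 = -⅗ + (-3*x)/5 = -⅗ - 3*x/5)
z = 38143 (z = 0 + 38143 = 38143)
M = 113/5 (M = -9 + ((-⅗ - ⅗*5) + (6*(-5 + 7))*24)/9 = -9 + ((-⅗ - 3) + (6*2)*24)/9 = -9 + (-18/5 + 12*24)/9 = -9 + (-18/5 + 288)/9 = -9 + (⅑)*(1422/5) = -9 + 158/5 = 113/5 ≈ 22.600)
-1/(M + z) = -1/(113/5 + 38143) = -1/190828/5 = -1*5/190828 = -5/190828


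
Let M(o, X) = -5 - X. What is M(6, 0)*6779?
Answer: -33895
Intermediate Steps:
M(6, 0)*6779 = (-5 - 1*0)*6779 = (-5 + 0)*6779 = -5*6779 = -33895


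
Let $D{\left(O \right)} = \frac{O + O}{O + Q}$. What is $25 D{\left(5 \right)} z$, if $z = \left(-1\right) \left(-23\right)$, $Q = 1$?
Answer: $\frac{2875}{3} \approx 958.33$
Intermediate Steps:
$D{\left(O \right)} = \frac{2 O}{1 + O}$ ($D{\left(O \right)} = \frac{O + O}{O + 1} = \frac{2 O}{1 + O}$)
$z = 23$
$25 D{\left(5 \right)} z = 25 \cdot 2 \cdot 5 \frac{1}{1 + 5} \cdot 23 = 25 \cdot 2 \cdot 5 \cdot \frac{1}{6} \cdot 23 = 25 \cdot \frac{5}{3} \cdot 23 = \frac{125}{3} \cdot 23 = \frac{2875}{3}$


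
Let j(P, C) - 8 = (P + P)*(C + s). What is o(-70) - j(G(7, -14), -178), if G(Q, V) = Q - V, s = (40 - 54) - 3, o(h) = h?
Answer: 8112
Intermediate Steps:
s = -17 (s = -14 - 3 = -17)
j(P, C) = 8 + 2*P*(-17 + C) (j(P, C) = 8 + (P + P)*(C - 17) = 8 + (2*P)*(-17 + C) = 8 + 2*P*(-17 + C))
o(-70) - j(G(7, -14), -178) = -70 - (8 - 34*(7 - 1*(-14)) + 2*(-178)*(7 - 1*(-14))) = -70 - (8 - 34*(7 + 14) + 2*(-178)*(7 + 14)) = -70 - (8 - 34*21 + 2*(-178)*21) = -70 - (8 - 714 - 7476) = -70 - 1*(-8182) = -70 + 8182 = 8112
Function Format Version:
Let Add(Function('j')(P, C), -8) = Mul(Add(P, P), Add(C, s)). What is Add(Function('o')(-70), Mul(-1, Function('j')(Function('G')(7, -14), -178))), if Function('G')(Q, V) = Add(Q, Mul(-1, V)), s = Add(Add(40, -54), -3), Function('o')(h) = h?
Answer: 8112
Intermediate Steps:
s = -17 (s = Add(-14, -3) = -17)
Function('j')(P, C) = Add(8, Mul(2, P, Add(-17, C))) (Function('j')(P, C) = Add(8, Mul(Add(P, P), Add(C, -17))) = Add(8, Mul(Mul(2, P), Add(-17, C))) = Add(8, Mul(2, P, Add(-17, C))))
Add(Function('o')(-70), Mul(-1, Function('j')(Function('G')(7, -14), -178))) = Add(-70, Mul(-1, Add(8, Mul(-34, Add(7, Mul(-1, -14))), Mul(2, -178, Add(7, Mul(-1, -14)))))) = Add(-70, Mul(-1, Add(8, Mul(-34, Add(7, 14)), Mul(2, -178, Add(7, 14))))) = Add(-70, Mul(-1, Add(8, Mul(-34, 21), Mul(2, -178, 21)))) = Add(-70, Mul(-1, Add(8, -714, -7476))) = Add(-70, Mul(-1, -8182)) = Add(-70, 8182) = 8112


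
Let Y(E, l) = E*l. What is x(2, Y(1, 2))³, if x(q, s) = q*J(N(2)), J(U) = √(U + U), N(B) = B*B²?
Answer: 512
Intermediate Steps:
N(B) = B³
J(U) = √2*√U (J(U) = √(2*U) = √2*√U)
x(q, s) = 4*q (x(q, s) = q*(√2*√(2³)) = q*(√2*√8) = q*(√2*(2*√2)) = q*4 = 4*q)
x(2, Y(1, 2))³ = (4*2)³ = 8³ = 512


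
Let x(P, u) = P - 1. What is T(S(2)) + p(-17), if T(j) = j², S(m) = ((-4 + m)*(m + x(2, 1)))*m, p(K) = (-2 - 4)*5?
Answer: 114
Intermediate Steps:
x(P, u) = -1 + P
p(K) = -30 (p(K) = -6*5 = -30)
S(m) = m*(1 + m)*(-4 + m) (S(m) = ((-4 + m)*(m + (-1 + 2)))*m = ((-4 + m)*(m + 1))*m = ((-4 + m)*(1 + m))*m = ((1 + m)*(-4 + m))*m = m*(1 + m)*(-4 + m))
T(S(2)) + p(-17) = (2*(-4 + 2² - 3*2))² - 30 = (2*(-4 + 4 - 6))² - 30 = (2*(-6))² - 30 = (-12)² - 30 = 144 - 30 = 114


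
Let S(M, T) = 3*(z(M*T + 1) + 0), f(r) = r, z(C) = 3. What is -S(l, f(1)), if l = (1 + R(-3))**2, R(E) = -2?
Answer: -9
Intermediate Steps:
l = 1 (l = (1 - 2)**2 = (-1)**2 = 1)
S(M, T) = 9 (S(M, T) = 3*(3 + 0) = 3*3 = 9)
-S(l, f(1)) = -1*9 = -9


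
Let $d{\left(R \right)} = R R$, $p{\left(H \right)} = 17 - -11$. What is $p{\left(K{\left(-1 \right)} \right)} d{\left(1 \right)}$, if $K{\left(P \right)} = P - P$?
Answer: $28$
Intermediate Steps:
$K{\left(P \right)} = 0$
$p{\left(H \right)} = 28$ ($p{\left(H \right)} = 17 + 11 = 28$)
$d{\left(R \right)} = R^{2}$
$p{\left(K{\left(-1 \right)} \right)} d{\left(1 \right)} = 28 \cdot 1^{2} = 28 \cdot 1 = 28$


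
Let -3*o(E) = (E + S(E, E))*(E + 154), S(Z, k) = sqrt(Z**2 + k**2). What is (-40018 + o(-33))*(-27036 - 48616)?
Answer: 2926748924 + 100692812*sqrt(2) ≈ 3.0691e+9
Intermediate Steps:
o(E) = -(154 + E)*(E + sqrt(2)*sqrt(E**2))/3 (o(E) = -(E + sqrt(E**2 + E**2))*(E + 154)/3 = -(E + sqrt(2*E**2))*(154 + E)/3 = -(E + sqrt(2)*sqrt(E**2))*(154 + E)/3 = -(154 + E)*(E + sqrt(2)*sqrt(E**2))/3)
(-40018 + o(-33))*(-27036 - 48616) = (-40018 + (-154/3*(-33) - 1/3*(-33)**2 - 154*sqrt(2)*sqrt((-33)**2)/3 - 1/3*(-33)*sqrt(2)*sqrt((-33)**2)))*(-27036 - 48616) = (-40018 + (1694 - 1/3*1089 - 154*sqrt(2)*sqrt(1089)/3 - 1/3*(-33)*sqrt(2)*sqrt(1089)))*(-75652) = (-40018 + (1694 - 363 - 154/3*sqrt(2)*33 - 1/3*(-33)*sqrt(2)*33))*(-75652) = (-40018 + (1694 - 363 - 1694*sqrt(2) + 363*sqrt(2)))*(-75652) = (-40018 + (1331 - 1331*sqrt(2)))*(-75652) = (-38687 - 1331*sqrt(2))*(-75652) = 2926748924 + 100692812*sqrt(2)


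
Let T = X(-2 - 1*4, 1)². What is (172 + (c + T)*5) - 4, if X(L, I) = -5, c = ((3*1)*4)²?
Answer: 1013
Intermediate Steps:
c = 144 (c = (3*4)² = 12² = 144)
T = 25 (T = (-5)² = 25)
(172 + (c + T)*5) - 4 = (172 + (144 + 25)*5) - 4 = (172 + 169*5) - 4 = (172 + 845) - 4 = 1017 - 4 = 1013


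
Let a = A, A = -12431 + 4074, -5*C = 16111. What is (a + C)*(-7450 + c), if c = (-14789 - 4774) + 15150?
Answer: 686820248/5 ≈ 1.3736e+8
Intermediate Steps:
C = -16111/5 (C = -⅕*16111 = -16111/5 ≈ -3222.2)
A = -8357
a = -8357
c = -4413 (c = -19563 + 15150 = -4413)
(a + C)*(-7450 + c) = (-8357 - 16111/5)*(-7450 - 4413) = -57896/5*(-11863) = 686820248/5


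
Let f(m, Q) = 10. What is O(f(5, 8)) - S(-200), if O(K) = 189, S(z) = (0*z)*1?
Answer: 189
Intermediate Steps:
S(z) = 0 (S(z) = 0*1 = 0)
O(f(5, 8)) - S(-200) = 189 - 1*0 = 189 + 0 = 189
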